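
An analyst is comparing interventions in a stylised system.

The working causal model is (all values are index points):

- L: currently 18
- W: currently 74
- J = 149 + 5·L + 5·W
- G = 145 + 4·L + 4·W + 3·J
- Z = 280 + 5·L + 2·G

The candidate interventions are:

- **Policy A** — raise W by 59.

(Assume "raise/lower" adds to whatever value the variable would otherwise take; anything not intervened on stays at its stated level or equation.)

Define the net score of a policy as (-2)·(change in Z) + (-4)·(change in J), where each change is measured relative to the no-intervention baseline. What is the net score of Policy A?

Baseline:
  L = 18
  W = 74
  J = 149 + 5·18 + 5·74 = 609
  G = 145 + 4·18 + 4·74 + 3·609 = 2340
  Z = 280 + 5·18 + 2·2340 = 5050
Policy A (W + 59):
  L = 18
  W = 74 + 59 = 133
  J = 149 + 5·18 + 5·133 = 904
  G = 145 + 4·18 + 4·133 + 3·904 = 3461
  Z = 280 + 5·18 + 2·3461 = 7292
ΔZ = 7292 − 5050 = 2242; ΔJ = 904 − 609 = 295
Score = (-2)·2242 + (-4)·295 = -5664

-5664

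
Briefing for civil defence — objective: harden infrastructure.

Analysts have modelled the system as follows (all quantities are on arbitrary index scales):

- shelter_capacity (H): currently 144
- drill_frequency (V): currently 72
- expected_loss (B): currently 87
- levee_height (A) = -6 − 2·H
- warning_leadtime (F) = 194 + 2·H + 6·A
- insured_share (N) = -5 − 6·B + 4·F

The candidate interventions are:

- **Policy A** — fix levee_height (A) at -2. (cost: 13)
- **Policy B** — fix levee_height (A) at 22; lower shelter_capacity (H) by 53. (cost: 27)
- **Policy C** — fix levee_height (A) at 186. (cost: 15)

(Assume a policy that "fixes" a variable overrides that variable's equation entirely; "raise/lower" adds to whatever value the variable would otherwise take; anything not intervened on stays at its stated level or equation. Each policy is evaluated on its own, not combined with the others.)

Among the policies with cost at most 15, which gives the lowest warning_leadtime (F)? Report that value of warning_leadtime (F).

470

Policy A (A := -2):
  H = 144
  A = -2
  F = 194 + 2·144 + 6·(-2) = 470
Policy C (A := 186):
  H = 144
  A = 186
  F = 194 + 2·144 + 6·186 = 1598
Comparing — Policy A: F=470, Policy C: F=1598. Lowest is 470 (Policy A).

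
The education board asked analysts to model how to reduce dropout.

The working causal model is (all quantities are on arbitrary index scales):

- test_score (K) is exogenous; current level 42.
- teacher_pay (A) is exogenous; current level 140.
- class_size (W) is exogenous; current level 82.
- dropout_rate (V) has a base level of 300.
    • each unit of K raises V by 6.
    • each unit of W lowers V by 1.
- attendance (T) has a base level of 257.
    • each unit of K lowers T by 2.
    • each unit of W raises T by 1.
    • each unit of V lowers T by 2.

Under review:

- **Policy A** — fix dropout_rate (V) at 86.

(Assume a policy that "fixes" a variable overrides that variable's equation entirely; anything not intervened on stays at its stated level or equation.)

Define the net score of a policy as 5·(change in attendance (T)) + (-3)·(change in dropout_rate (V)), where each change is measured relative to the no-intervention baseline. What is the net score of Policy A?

4992

Baseline:
  K = 42
  W = 82
  V = 300 + 6·42 − 82 = 470
  T = 257 − 2·42 + 82 − 2·470 = -685
Policy A (V := 86):
  K = 42
  W = 82
  V = 86
  T = 257 − 2·42 + 82 − 2·86 = 83
ΔT = 83 − (-685) = 768; ΔV = 86 − 470 = -384
Score = 5·768 + (-3)·(-384) = 4992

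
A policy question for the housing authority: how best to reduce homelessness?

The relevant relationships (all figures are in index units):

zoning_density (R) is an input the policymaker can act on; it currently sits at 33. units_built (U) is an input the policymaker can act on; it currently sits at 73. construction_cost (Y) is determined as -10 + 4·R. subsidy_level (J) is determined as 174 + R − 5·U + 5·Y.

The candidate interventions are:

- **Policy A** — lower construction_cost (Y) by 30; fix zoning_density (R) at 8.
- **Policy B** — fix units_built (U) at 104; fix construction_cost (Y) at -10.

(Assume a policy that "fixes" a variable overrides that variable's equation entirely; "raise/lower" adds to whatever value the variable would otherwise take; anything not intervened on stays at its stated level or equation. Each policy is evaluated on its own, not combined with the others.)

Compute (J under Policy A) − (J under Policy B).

140

Policy A (Y − 30, R := 8):
  R = 8
  U = 73
  Y = -10 + 4·8 (−30 from intervention) = -8
  J = 174 + 8 − 5·73 + 5·(-8) = -223
Policy B (U := 104, Y := -10):
  R = 33
  U = 104
  Y = -10
  J = 174 + 33 − 5·104 + 5·(-10) = -363
J: -223 − (-363) = 140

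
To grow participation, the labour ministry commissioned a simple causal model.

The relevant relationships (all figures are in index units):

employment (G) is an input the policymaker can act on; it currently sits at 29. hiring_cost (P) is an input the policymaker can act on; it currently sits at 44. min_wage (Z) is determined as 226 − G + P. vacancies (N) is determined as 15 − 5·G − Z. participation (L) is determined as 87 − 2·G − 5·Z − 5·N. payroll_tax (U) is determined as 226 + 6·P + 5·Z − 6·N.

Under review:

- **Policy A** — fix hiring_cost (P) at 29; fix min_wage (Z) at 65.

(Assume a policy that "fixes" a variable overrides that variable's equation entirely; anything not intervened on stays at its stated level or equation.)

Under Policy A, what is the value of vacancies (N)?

Policy A (P := 29, Z := 65):
  G = 29
  P = 29
  Z = 65
  N = 15 − 5·29 − 65 = -195

-195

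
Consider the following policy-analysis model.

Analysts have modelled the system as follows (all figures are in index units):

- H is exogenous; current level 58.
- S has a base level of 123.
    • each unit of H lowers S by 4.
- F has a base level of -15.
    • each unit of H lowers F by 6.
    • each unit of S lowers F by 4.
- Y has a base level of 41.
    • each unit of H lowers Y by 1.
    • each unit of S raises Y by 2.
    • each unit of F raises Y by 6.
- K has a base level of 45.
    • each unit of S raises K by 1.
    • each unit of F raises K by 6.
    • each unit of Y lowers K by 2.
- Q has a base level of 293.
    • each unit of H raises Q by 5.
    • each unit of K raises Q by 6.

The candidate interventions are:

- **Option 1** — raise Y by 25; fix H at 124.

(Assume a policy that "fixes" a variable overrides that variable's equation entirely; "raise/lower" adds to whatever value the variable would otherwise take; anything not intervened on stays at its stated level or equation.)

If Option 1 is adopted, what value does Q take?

-17795

Option 1 (Y + 25, H := 124):
  H = 124
  S = 123 − 4·124 = -373
  F = -15 − 6·124 − 4·(-373) = 733
  Y = 41 − 124 + 2·(-373) + 6·733 (+25 from intervention) = 3594
  K = 45 + (-373) + 6·733 − 2·3594 = -3118
  Q = 293 + 5·124 + 6·(-3118) = -17795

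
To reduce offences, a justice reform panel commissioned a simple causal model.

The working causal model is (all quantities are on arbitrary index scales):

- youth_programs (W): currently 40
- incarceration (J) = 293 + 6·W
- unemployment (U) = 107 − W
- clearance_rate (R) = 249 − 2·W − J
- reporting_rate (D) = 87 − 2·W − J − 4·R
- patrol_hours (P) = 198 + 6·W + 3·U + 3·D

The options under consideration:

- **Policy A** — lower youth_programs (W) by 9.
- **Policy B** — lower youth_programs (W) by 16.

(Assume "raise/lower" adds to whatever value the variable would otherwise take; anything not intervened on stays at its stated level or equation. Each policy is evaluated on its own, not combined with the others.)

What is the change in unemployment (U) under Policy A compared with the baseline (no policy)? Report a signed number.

Baseline:
  W = 40
  U = 107 − 40 = 67
Policy A (W − 9):
  W = 40 − 9 = 31
  U = 107 − 31 = 76
Change in U: 76 − 67 = 9

9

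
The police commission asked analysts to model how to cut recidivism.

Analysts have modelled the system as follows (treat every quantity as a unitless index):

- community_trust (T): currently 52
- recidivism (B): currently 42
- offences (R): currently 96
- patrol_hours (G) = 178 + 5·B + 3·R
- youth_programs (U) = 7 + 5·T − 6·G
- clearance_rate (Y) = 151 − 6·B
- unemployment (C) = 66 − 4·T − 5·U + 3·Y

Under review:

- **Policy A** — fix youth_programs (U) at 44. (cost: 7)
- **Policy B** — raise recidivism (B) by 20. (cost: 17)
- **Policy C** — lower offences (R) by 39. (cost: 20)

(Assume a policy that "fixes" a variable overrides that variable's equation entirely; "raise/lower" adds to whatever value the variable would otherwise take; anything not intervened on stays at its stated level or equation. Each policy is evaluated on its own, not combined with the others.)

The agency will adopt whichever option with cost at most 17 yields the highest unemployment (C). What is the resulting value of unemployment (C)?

21140

Policy A (U := 44):
  T = 52
  B = 42
  R = 96
  G = 178 + 5·42 + 3·96 = 676
  U = 44
  Y = 151 − 6·42 = -101
  C = 66 − 4·52 − 5·44 + 3·(-101) = -665
Policy B (B + 20):
  T = 52
  B = 42 + 20 = 62
  R = 96
  G = 178 + 5·62 + 3·96 = 776
  U = 7 + 5·52 − 6·776 = -4389
  Y = 151 − 6·62 = -221
  C = 66 − 4·52 − 5·(-4389) + 3·(-221) = 21140
Comparing — Policy A: C=-665, Policy B: C=21140. Highest is 21140 (Policy B).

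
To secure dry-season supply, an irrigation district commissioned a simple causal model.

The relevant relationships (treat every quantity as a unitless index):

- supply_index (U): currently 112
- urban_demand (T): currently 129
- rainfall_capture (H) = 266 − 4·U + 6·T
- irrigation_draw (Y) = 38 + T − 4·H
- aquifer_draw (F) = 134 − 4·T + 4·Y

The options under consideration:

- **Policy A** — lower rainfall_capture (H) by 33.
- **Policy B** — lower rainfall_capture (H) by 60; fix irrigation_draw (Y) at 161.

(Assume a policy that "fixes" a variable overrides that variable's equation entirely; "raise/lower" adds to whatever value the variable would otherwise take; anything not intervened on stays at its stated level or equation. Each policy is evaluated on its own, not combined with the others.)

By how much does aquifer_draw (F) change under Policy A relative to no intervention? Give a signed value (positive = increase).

528

Baseline:
  U = 112
  T = 129
  H = 266 − 4·112 + 6·129 = 592
  Y = 38 + 129 − 4·592 = -2201
  F = 134 − 4·129 + 4·(-2201) = -9186
Policy A (H − 33):
  U = 112
  T = 129
  H = 266 − 4·112 + 6·129 (−33 from intervention) = 559
  Y = 38 + 129 − 4·559 = -2069
  F = 134 − 4·129 + 4·(-2069) = -8658
Change in F: -8658 − (-9186) = 528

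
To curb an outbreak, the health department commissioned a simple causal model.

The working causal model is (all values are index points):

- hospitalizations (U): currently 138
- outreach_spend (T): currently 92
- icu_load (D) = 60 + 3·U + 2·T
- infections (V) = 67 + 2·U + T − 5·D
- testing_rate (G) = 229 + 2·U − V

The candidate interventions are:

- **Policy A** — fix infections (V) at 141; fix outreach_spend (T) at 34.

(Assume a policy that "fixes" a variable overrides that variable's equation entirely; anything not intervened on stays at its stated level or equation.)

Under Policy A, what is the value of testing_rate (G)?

364

Policy A (V := 141, T := 34):
  U = 138
  T = 34
  D = 60 + 3·138 + 2·34 = 542
  V = 141
  G = 229 + 2·138 − 141 = 364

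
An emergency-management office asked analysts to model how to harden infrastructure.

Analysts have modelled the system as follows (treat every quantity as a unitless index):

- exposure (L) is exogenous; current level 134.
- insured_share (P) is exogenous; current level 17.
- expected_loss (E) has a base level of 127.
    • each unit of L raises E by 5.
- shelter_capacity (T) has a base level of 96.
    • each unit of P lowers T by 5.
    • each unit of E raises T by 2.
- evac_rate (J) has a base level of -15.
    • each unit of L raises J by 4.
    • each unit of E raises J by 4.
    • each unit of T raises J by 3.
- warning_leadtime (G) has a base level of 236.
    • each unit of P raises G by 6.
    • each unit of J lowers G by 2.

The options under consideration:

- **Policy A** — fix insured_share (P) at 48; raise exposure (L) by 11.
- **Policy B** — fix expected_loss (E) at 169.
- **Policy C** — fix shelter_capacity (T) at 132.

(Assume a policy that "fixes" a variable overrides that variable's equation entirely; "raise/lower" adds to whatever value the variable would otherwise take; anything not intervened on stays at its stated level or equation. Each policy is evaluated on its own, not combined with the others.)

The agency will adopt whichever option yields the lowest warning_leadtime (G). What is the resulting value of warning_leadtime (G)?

-16782

Policy A (P := 48, L + 11):
  L = 134 + 11 = 145
  P = 48
  E = 127 + 5·145 = 852
  T = 96 − 5·48 + 2·852 = 1560
  J = -15 + 4·145 + 4·852 + 3·1560 = 8653
  G = 236 + 6·48 − 2·8653 = -16782
Policy B (E := 169):
  L = 134
  P = 17
  E = 169
  T = 96 − 5·17 + 2·169 = 349
  J = -15 + 4·134 + 4·169 + 3·349 = 2244
  G = 236 + 6·17 − 2·2244 = -4150
Policy C (T := 132):
  L = 134
  P = 17
  E = 127 + 5·134 = 797
  T = 132
  J = -15 + 4·134 + 4·797 + 3·132 = 4105
  G = 236 + 6·17 − 2·4105 = -7872
Comparing — Policy A: G=-16782, Policy B: G=-4150, Policy C: G=-7872. Lowest is -16782 (Policy A).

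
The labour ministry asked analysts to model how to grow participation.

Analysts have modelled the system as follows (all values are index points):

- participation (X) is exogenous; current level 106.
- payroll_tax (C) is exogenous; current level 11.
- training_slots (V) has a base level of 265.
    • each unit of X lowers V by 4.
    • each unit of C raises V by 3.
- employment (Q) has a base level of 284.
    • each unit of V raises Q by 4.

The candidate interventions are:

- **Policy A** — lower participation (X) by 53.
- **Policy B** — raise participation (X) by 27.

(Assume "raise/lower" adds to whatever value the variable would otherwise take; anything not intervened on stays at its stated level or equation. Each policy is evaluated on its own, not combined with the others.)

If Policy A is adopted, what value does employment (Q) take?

628

Policy A (X − 53):
  X = 106 − 53 = 53
  C = 11
  V = 265 − 4·53 + 3·11 = 86
  Q = 284 + 4·86 = 628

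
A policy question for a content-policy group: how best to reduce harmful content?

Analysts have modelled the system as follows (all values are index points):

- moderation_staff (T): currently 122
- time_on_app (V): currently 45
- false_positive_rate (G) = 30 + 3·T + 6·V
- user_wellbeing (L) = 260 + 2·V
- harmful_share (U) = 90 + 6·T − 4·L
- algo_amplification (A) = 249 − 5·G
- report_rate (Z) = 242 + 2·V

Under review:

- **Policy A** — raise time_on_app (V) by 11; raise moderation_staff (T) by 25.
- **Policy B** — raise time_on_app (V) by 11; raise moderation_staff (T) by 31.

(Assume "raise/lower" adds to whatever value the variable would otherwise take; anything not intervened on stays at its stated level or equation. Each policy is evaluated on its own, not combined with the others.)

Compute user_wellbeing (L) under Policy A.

Policy A (V + 11, T + 25):
  V = 45 + 11 = 56
  L = 260 + 2·56 = 372

372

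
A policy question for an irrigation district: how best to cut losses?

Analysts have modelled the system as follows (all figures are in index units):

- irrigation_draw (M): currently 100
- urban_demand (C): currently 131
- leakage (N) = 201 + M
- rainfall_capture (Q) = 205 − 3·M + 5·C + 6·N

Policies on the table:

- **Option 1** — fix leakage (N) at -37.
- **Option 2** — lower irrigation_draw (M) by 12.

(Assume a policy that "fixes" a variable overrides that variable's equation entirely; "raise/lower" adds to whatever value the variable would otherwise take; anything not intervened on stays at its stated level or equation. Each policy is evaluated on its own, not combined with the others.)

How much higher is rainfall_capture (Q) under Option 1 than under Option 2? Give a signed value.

Option 1 (N := -37):
  M = 100
  C = 131
  N = -37
  Q = 205 − 3·100 + 5·131 + 6·(-37) = 338
Option 2 (M − 12):
  M = 100 − 12 = 88
  C = 131
  N = 201 + 88 = 289
  Q = 205 − 3·88 + 5·131 + 6·289 = 2330
Q: 338 − 2330 = -1992

-1992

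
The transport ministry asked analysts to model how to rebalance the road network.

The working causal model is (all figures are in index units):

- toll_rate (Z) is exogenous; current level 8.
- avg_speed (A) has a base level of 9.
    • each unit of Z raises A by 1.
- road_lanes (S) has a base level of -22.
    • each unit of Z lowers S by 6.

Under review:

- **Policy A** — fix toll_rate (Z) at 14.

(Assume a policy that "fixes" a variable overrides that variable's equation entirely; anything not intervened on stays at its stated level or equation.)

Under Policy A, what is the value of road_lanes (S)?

-106

Policy A (Z := 14):
  Z = 14
  S = -22 − 6·14 = -106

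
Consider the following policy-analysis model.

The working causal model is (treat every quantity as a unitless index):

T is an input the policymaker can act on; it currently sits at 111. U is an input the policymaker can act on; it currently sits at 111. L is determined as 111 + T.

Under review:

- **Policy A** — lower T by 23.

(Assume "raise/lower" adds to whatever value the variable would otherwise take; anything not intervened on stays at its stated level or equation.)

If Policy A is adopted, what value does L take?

Policy A (T − 23):
  T = 111 − 23 = 88
  L = 111 + 88 = 199

199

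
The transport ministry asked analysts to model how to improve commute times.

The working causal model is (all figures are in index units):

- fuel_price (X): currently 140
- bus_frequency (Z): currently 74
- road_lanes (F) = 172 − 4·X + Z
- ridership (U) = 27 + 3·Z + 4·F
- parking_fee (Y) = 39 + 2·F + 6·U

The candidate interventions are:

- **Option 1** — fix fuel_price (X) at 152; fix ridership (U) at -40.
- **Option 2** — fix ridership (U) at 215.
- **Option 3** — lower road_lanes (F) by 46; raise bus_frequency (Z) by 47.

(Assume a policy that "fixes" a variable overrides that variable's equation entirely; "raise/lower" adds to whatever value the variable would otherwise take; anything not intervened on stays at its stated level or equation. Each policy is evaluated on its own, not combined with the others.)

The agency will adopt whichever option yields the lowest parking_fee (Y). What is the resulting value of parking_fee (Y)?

-5759

Option 1 (X := 152, U := -40):
  X = 152
  Z = 74
  F = 172 − 4·152 + 74 = -362
  U = -40
  Y = 39 + 2·(-362) + 6·(-40) = -925
Option 2 (U := 215):
  X = 140
  Z = 74
  F = 172 − 4·140 + 74 = -314
  U = 215
  Y = 39 + 2·(-314) + 6·215 = 701
Option 3 (F − 46, Z + 47):
  X = 140
  Z = 74 + 47 = 121
  F = 172 − 4·140 + 121 (−46 from intervention) = -313
  U = 27 + 3·121 + 4·(-313) = -862
  Y = 39 + 2·(-313) + 6·(-862) = -5759
Comparing — Option 1: Y=-925, Option 2: Y=701, Option 3: Y=-5759. Lowest is -5759 (Option 3).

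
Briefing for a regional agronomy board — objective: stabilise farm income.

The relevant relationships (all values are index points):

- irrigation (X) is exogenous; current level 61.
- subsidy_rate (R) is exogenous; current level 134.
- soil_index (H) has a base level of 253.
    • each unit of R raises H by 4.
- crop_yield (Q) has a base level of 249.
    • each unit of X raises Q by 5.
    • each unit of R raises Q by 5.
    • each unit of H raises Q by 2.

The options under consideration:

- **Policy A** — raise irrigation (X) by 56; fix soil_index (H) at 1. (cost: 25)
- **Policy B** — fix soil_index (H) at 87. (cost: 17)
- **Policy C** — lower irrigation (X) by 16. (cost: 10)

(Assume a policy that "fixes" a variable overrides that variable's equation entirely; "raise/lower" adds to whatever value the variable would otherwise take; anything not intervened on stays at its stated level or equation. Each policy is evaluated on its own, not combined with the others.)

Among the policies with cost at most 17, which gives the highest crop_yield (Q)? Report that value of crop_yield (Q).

2722

Policy B (H := 87):
  X = 61
  R = 134
  H = 87
  Q = 249 + 5·61 + 5·134 + 2·87 = 1398
Policy C (X − 16):
  X = 61 − 16 = 45
  R = 134
  H = 253 + 4·134 = 789
  Q = 249 + 5·45 + 5·134 + 2·789 = 2722
Comparing — Policy B: Q=1398, Policy C: Q=2722. Highest is 2722 (Policy C).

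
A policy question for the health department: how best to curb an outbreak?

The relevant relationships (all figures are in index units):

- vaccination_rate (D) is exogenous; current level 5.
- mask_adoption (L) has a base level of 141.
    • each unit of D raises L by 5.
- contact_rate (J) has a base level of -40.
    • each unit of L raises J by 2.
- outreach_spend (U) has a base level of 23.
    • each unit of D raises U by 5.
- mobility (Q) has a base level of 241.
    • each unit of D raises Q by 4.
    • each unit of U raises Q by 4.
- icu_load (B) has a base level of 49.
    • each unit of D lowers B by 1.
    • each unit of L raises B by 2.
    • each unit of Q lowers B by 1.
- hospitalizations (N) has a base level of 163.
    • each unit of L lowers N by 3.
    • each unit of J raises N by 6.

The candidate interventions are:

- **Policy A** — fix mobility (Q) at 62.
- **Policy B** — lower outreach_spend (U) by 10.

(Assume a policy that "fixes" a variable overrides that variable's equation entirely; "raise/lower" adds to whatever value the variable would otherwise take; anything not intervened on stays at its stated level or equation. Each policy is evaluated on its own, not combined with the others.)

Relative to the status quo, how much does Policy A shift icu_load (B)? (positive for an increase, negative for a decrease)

391

Baseline:
  D = 5
  L = 141 + 5·5 = 166
  U = 23 + 5·5 = 48
  Q = 241 + 4·5 + 4·48 = 453
  B = 49 − 5 + 2·166 − 453 = -77
Policy A (Q := 62):
  D = 5
  L = 141 + 5·5 = 166
  U = 23 + 5·5 = 48
  Q = 62
  B = 49 − 5 + 2·166 − 62 = 314
Change in B: 314 − (-77) = 391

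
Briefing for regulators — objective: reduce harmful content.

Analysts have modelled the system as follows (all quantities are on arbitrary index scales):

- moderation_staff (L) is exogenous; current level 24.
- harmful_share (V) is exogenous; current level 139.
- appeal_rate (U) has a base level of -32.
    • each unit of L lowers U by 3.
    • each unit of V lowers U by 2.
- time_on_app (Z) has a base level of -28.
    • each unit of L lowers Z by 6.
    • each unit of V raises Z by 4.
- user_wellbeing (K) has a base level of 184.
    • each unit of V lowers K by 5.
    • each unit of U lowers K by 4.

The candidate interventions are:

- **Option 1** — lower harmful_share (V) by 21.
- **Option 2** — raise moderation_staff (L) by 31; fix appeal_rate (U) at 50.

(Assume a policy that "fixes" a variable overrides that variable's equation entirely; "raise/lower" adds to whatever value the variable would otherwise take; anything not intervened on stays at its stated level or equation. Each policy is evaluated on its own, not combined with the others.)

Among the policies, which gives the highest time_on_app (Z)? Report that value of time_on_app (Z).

300

Option 1 (V − 21):
  L = 24
  V = 139 − 21 = 118
  Z = -28 − 6·24 + 4·118 = 300
Option 2 (L + 31, U := 50):
  L = 24 + 31 = 55
  V = 139
  Z = -28 − 6·55 + 4·139 = 198
Comparing — Option 1: Z=300, Option 2: Z=198. Highest is 300 (Option 1).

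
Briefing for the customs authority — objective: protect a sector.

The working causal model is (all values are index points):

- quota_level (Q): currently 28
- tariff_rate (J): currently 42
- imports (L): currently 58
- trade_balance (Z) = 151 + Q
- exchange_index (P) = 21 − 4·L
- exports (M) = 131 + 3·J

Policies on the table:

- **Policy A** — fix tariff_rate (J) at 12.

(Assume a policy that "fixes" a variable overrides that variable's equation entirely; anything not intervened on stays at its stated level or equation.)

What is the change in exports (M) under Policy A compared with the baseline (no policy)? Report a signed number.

-90

Baseline:
  J = 42
  M = 131 + 3·42 = 257
Policy A (J := 12):
  J = 12
  M = 131 + 3·12 = 167
Change in M: 167 − 257 = -90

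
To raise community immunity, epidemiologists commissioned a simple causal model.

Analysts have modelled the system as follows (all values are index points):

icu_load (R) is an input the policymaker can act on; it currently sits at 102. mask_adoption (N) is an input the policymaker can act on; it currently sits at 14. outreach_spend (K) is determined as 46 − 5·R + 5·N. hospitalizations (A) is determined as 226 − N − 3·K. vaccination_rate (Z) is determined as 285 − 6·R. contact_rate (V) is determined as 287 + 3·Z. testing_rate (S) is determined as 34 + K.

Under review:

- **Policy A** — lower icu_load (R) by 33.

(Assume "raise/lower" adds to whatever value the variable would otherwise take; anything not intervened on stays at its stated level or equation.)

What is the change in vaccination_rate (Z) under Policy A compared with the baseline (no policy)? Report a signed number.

198

Baseline:
  R = 102
  Z = 285 − 6·102 = -327
Policy A (R − 33):
  R = 102 − 33 = 69
  Z = 285 − 6·69 = -129
Change in Z: -129 − (-327) = 198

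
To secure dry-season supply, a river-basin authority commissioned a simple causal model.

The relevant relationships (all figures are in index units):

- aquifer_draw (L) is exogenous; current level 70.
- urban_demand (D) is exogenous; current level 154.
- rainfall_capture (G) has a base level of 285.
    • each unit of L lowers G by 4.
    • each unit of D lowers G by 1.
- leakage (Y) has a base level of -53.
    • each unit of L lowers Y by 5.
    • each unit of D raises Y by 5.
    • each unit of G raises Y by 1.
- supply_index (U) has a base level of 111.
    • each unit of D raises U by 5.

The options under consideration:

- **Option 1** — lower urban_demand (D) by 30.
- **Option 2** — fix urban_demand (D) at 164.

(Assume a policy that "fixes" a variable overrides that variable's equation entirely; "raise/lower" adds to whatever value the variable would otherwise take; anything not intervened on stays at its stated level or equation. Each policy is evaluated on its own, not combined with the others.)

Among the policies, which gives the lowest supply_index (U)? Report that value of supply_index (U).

731

Option 1 (D − 30):
  D = 154 − 30 = 124
  U = 111 + 5·124 = 731
Option 2 (D := 164):
  D = 164
  U = 111 + 5·164 = 931
Comparing — Option 1: U=731, Option 2: U=931. Lowest is 731 (Option 1).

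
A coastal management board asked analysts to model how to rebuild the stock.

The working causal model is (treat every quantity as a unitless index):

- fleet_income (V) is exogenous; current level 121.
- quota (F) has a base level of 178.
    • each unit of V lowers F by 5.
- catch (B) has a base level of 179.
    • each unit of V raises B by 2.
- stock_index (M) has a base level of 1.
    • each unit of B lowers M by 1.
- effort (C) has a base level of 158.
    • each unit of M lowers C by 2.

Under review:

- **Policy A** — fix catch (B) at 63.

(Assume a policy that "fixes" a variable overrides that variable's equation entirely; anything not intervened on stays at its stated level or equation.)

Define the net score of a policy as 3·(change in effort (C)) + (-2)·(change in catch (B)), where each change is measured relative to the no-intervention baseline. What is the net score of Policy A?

-1432

Baseline:
  V = 121
  B = 179 + 2·121 = 421
  M = 1 − 421 = -420
  C = 158 − 2·(-420) = 998
Policy A (B := 63):
  V = 121
  B = 63
  M = 1 − 63 = -62
  C = 158 − 2·(-62) = 282
ΔC = 282 − 998 = -716; ΔB = 63 − 421 = -358
Score = 3·(-716) + (-2)·(-358) = -1432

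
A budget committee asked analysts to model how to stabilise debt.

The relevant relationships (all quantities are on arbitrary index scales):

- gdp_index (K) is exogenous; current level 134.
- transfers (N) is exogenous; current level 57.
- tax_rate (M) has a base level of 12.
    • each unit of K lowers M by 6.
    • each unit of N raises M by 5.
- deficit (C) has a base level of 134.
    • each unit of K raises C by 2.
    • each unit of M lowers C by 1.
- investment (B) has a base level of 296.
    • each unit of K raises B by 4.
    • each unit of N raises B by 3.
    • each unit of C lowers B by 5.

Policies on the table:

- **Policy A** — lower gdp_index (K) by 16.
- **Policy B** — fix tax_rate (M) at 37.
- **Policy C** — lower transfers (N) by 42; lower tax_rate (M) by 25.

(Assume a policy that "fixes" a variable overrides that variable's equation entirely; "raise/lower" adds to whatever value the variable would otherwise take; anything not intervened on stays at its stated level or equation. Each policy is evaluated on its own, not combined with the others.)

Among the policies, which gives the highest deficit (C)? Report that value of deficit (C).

1144

Policy A (K − 16):
  K = 134 − 16 = 118
  N = 57
  M = 12 − 6·118 + 5·57 = -411
  C = 134 + 2·118 − (-411) = 781
Policy B (M := 37):
  K = 134
  N = 57
  M = 37
  C = 134 + 2·134 − 37 = 365
Policy C (N − 42, M − 25):
  K = 134
  N = 57 − 42 = 15
  M = 12 − 6·134 + 5·15 (−25 from intervention) = -742
  C = 134 + 2·134 − (-742) = 1144
Comparing — Policy A: C=781, Policy B: C=365, Policy C: C=1144. Highest is 1144 (Policy C).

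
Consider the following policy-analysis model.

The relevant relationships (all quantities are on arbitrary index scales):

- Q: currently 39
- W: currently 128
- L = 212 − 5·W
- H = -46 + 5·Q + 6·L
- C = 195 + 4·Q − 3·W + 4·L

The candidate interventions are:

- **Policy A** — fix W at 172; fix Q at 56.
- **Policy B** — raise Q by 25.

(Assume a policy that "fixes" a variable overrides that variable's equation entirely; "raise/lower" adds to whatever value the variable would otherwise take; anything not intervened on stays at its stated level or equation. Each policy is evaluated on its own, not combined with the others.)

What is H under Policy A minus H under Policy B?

-1360

Policy A (W := 172, Q := 56):
  Q = 56
  W = 172
  L = 212 − 5·172 = -648
  H = -46 + 5·56 + 6·(-648) = -3654
Policy B (Q + 25):
  Q = 39 + 25 = 64
  W = 128
  L = 212 − 5·128 = -428
  H = -46 + 5·64 + 6·(-428) = -2294
H: -3654 − (-2294) = -1360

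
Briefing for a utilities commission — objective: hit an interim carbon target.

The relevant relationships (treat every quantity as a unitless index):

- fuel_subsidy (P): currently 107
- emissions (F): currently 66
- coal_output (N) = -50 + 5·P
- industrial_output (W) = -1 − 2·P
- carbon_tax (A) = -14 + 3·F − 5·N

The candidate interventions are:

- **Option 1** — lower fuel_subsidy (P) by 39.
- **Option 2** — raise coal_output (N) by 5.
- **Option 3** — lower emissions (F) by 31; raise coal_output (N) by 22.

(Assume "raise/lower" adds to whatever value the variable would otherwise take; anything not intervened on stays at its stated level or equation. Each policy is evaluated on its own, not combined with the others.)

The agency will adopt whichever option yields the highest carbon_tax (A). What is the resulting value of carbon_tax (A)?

-1266

Option 1 (P − 39):
  P = 107 − 39 = 68
  F = 66
  N = -50 + 5·68 = 290
  A = -14 + 3·66 − 5·290 = -1266
Option 2 (N + 5):
  P = 107
  F = 66
  N = -50 + 5·107 (+5 from intervention) = 490
  A = -14 + 3·66 − 5·490 = -2266
Option 3 (F − 31, N + 22):
  P = 107
  F = 66 − 31 = 35
  N = -50 + 5·107 (+22 from intervention) = 507
  A = -14 + 3·35 − 5·507 = -2444
Comparing — Option 1: A=-1266, Option 2: A=-2266, Option 3: A=-2444. Highest is -1266 (Option 1).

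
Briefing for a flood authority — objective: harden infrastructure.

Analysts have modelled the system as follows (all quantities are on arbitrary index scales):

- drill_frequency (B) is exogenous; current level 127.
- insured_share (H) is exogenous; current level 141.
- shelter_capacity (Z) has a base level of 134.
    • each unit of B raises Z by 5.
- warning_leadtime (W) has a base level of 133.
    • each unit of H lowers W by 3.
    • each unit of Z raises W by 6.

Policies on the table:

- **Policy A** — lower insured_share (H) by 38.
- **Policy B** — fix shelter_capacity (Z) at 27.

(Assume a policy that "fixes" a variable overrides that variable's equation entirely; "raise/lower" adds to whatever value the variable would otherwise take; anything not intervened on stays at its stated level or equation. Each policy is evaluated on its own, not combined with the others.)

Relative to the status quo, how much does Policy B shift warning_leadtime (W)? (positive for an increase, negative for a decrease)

Baseline:
  B = 127
  H = 141
  Z = 134 + 5·127 = 769
  W = 133 − 3·141 + 6·769 = 4324
Policy B (Z := 27):
  B = 127
  H = 141
  Z = 27
  W = 133 − 3·141 + 6·27 = -128
Change in W: -128 − 4324 = -4452

-4452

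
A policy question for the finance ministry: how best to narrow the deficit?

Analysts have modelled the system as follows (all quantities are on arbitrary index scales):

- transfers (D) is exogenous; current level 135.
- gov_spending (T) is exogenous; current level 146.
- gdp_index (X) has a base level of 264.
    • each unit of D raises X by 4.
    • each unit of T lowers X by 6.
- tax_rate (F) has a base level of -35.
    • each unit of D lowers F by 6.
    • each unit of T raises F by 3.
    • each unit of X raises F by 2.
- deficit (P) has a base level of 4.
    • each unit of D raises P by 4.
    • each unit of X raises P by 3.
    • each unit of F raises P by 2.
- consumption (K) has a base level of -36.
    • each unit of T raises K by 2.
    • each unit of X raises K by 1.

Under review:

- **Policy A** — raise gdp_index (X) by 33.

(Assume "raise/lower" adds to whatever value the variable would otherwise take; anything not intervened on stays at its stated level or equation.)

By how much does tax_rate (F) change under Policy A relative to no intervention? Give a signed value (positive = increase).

66

Baseline:
  D = 135
  T = 146
  X = 264 + 4·135 − 6·146 = -72
  F = -35 − 6·135 + 3·146 + 2·(-72) = -551
Policy A (X + 33):
  D = 135
  T = 146
  X = 264 + 4·135 − 6·146 (+33 from intervention) = -39
  F = -35 − 6·135 + 3·146 + 2·(-39) = -485
Change in F: -485 − (-551) = 66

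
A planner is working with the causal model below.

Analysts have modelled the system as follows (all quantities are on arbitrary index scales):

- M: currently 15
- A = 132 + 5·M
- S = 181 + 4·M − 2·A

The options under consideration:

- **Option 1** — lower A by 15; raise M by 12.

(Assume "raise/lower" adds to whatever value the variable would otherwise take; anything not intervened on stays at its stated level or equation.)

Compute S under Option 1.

-215

Option 1 (A − 15, M + 12):
  M = 15 + 12 = 27
  A = 132 + 5·27 (−15 from intervention) = 252
  S = 181 + 4·27 − 2·252 = -215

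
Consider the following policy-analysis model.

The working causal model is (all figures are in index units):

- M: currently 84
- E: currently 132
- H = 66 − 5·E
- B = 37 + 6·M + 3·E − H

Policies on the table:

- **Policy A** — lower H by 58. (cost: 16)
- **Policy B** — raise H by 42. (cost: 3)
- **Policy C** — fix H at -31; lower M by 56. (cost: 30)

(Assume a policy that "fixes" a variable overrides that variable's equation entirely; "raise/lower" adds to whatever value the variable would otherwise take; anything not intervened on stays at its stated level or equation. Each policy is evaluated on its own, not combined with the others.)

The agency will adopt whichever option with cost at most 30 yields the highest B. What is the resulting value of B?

Policy A (H − 58):
  M = 84
  E = 132
  H = 66 − 5·132 (−58 from intervention) = -652
  B = 37 + 6·84 + 3·132 − (-652) = 1589
Policy B (H + 42):
  M = 84
  E = 132
  H = 66 − 5·132 (+42 from intervention) = -552
  B = 37 + 6·84 + 3·132 − (-552) = 1489
Policy C (H := -31, M − 56):
  M = 84 − 56 = 28
  E = 132
  H = -31
  B = 37 + 6·28 + 3·132 − (-31) = 632
Comparing — Policy A: B=1589, Policy B: B=1489, Policy C: B=632. Highest is 1589 (Policy A).

1589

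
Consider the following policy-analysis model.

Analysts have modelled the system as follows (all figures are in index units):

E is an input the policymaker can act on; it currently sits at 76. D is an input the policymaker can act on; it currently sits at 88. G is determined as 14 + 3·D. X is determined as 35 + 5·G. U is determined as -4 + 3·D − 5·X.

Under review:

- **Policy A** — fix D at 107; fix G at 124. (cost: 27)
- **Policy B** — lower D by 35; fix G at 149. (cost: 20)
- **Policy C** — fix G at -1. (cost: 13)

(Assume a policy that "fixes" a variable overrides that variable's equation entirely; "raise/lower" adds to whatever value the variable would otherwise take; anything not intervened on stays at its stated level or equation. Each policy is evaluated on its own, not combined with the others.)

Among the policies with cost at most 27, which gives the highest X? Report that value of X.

780

Policy A (D := 107, G := 124):
  D = 107
  G = 124
  X = 35 + 5·124 = 655
Policy B (D − 35, G := 149):
  D = 88 − 35 = 53
  G = 149
  X = 35 + 5·149 = 780
Policy C (G := -1):
  D = 88
  G = -1
  X = 35 + 5·(-1) = 30
Comparing — Policy A: X=655, Policy B: X=780, Policy C: X=30. Highest is 780 (Policy B).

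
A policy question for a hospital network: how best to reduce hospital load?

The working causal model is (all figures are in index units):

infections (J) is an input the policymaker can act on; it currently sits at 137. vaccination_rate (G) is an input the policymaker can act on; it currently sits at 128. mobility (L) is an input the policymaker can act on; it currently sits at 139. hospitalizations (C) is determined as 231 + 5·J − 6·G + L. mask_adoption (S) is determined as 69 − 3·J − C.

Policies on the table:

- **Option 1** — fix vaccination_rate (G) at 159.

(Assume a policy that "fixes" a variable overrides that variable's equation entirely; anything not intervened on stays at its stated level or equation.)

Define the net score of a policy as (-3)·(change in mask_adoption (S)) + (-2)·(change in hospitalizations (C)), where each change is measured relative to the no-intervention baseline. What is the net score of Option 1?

Baseline:
  J = 137
  G = 128
  L = 139
  C = 231 + 5·137 − 6·128 + 139 = 287
  S = 69 − 3·137 − 287 = -629
Option 1 (G := 159):
  J = 137
  G = 159
  L = 139
  C = 231 + 5·137 − 6·159 + 139 = 101
  S = 69 − 3·137 − 101 = -443
ΔS = -443 − (-629) = 186; ΔC = 101 − 287 = -186
Score = (-3)·186 + (-2)·(-186) = -186

-186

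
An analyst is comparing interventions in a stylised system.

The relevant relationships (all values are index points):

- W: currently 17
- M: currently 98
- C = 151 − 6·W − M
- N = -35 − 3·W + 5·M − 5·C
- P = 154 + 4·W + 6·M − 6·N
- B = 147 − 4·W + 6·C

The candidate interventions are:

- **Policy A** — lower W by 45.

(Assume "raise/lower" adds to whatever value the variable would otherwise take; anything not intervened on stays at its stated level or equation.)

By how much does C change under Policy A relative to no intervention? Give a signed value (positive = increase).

270

Baseline:
  W = 17
  M = 98
  C = 151 − 6·17 − 98 = -49
Policy A (W − 45):
  W = 17 − 45 = -28
  M = 98
  C = 151 − 6·(-28) − 98 = 221
Change in C: 221 − (-49) = 270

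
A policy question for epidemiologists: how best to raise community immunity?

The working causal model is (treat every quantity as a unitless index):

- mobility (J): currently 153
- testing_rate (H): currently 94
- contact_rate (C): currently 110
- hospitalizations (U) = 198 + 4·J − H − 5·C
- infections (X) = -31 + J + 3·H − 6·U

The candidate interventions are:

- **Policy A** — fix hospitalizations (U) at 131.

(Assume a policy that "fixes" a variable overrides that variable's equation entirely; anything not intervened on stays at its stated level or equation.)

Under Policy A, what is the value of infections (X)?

Policy A (U := 131):
  J = 153
  H = 94
  C = 110
  U = 131
  X = -31 + 153 + 3·94 − 6·131 = -382

-382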